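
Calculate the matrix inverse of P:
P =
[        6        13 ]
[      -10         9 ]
det(P) = 184
P⁻¹ =
[    9/184   -13/184 ]
[     5/92      3/92 ]

For a 2×2 matrix P = [[a, b], [c, d]] with det(P) ≠ 0, P⁻¹ = (1/det(P)) * [[d, -b], [-c, a]].
det(P) = (6)*(9) - (13)*(-10) = 54 + 130 = 184.
P⁻¹ = (1/184) * [[9, -13], [10, 6]].
Dividing each entry by 184 and reducing:
P⁻¹ =
[    9/184   -13/184 ]
[     5/92      3/92 ]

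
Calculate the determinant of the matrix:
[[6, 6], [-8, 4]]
72

For a 2×2 matrix [[a, b], [c, d]], det = ad - bc
det = (6)(4) - (6)(-8) = 24 - -48 = 72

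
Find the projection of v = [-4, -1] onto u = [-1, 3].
[-1/10, 3/10]

The projection of v onto u is proj_u(v) = ((v·u) / (u·u)) · u.
v·u = (-4)*(-1) + (-1)*(3) = 1.
u·u = (-1)*(-1) + (3)*(3) = 10.
coefficient = 1 / 10 = 1/10.
proj_u(v) = 1/10 · [-1, 3] = [-1/10, 3/10].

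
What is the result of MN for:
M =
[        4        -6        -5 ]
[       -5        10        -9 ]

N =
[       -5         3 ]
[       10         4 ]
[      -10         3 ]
MN =
[      -30       -27 ]
[      215        -2 ]

Matrix multiplication: (MN)[i][j] = sum over k of M[i][k] * N[k][j].
  (MN)[0][0] = (4)*(-5) + (-6)*(10) + (-5)*(-10) = -30
  (MN)[0][1] = (4)*(3) + (-6)*(4) + (-5)*(3) = -27
  (MN)[1][0] = (-5)*(-5) + (10)*(10) + (-9)*(-10) = 215
  (MN)[1][1] = (-5)*(3) + (10)*(4) + (-9)*(3) = -2
MN =
[      -30       -27 ]
[      215        -2 ]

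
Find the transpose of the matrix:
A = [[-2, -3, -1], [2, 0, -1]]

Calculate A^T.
[[-2, 2], [-3, 0], [-1, -1]]

The transpose sends entry (i,j) to (j,i); rows become columns.
Row 0 of A: [-2, -3, -1] -> column 0 of A^T.
Row 1 of A: [2, 0, -1] -> column 1 of A^T.
A^T = [[-2, 2], [-3, 0], [-1, -1]]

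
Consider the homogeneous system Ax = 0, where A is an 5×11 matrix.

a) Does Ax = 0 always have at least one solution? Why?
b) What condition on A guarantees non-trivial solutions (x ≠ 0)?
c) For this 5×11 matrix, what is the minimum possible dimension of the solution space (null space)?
a) Yes, x = 0 is always a solution. b) When A has linearly dependent columns (rank < n). c) Minimum nullity = 6.

a) x = 0 satisfies A·0 = 0, so the zero vector is always a solution.
b) Non-trivial solutions exist iff the columns of A are linearly dependent, equivalently rank(A) < n (the number of columns).
c) By rank-nullity, rank(A) + nullity(A) = n = 11. Since A has only 5 rows, rank(A) ≤ 5, so nullity(A) ≥ 11 - 5 = 6.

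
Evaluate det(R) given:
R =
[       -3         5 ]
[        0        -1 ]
det(R) = 3

For a 2×2 matrix [[a, b], [c, d]], det = a*d - b*c.
det(R) = (-3)*(-1) - (5)*(0) = 3 - 0 = 3.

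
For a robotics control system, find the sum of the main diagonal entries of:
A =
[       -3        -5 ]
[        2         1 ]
tr(A) = -3 + 1 = -2

The trace of a square matrix is the sum of its diagonal entries.
Diagonal entries of A: A[0][0] = -3, A[1][1] = 1.
tr(A) = -3 + 1 = -2.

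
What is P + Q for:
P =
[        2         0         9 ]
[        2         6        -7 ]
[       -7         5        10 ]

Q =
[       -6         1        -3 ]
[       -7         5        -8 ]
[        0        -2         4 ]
P + Q =
[       -4         1         6 ]
[       -5        11       -15 ]
[       -7         3        14 ]

Matrix addition is elementwise: (P+Q)[i][j] = P[i][j] + Q[i][j].
  (P+Q)[0][0] = (2) + (-6) = -4
  (P+Q)[0][1] = (0) + (1) = 1
  (P+Q)[0][2] = (9) + (-3) = 6
  (P+Q)[1][0] = (2) + (-7) = -5
  (P+Q)[1][1] = (6) + (5) = 11
  (P+Q)[1][2] = (-7) + (-8) = -15
  (P+Q)[2][0] = (-7) + (0) = -7
  (P+Q)[2][1] = (5) + (-2) = 3
  (P+Q)[2][2] = (10) + (4) = 14
P + Q =
[       -4         1         6 ]
[       -5        11       -15 ]
[       -7         3        14 ]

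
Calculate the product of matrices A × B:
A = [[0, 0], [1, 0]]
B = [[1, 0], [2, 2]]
[[0, 0], [1, 0]]

Matrix multiplication:
C[0][0] = 0×1 + 0×2 = 0
C[0][1] = 0×0 + 0×2 = 0
C[1][0] = 1×1 + 0×2 = 1
C[1][1] = 1×0 + 0×2 = 0
Result: [[0, 0], [1, 0]]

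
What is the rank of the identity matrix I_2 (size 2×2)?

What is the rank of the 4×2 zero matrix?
rank(I_2) = 2, rank(0) = 0

The identity I_2 has 2 columns that are the standard basis vectors e_1, …, e_2. These are linearly independent, so all 2 columns are pivots and rank(I_2) = 2.
The 4×2 zero matrix has every entry zero, so every row is the zero row and there are no pivots; rank(0) = 0.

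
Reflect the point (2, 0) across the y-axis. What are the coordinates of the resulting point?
(-2, 0)

Reflection across y-axis: (2, 0) → (-2, 0)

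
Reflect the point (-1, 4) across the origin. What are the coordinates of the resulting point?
(1, -4)

Reflection across origin: (-1, 4) → (1, -4)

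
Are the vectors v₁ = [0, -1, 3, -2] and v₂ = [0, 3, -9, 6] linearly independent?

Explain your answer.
No, linearly dependent (v₂ = -3·v₁)

Check whether there is a scalar k with v₂ = k·v₁.
Comparing components, k = -3 satisfies -3·[0, -1, 3, -2] = [0, 3, -9, 6].
Since v₂ is a scalar multiple of v₁, the two vectors are linearly dependent.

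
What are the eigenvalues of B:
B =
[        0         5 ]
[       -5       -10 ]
λ = -5, -5

Solve det(B - λI) = 0. For a 2×2 matrix the characteristic equation is λ² - (trace)λ + det = 0.
trace(B) = a + d = 0 - 10 = -10.
det(B) = a*d - b*c = (0)*(-10) - (5)*(-5) = 0 + 25 = 25.
Characteristic equation: λ² - (-10)λ + (25) = 0.
Discriminant = (-10)² - 4*(25) = 100 - 100 = 0.
λ = (-10 ± √0) / 2 = (-10 ± 0) / 2 = -5, -5.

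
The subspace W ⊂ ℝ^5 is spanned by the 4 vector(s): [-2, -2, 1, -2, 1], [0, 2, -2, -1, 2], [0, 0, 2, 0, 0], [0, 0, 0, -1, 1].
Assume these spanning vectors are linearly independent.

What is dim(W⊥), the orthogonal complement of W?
dim(W⊥) = 1

For any subspace W of ℝ^n, dim(W) + dim(W⊥) = n (the whole-space dimension).
Here the given 4 vectors are linearly independent, so dim(W) = 4.
Thus dim(W⊥) = n - dim(W) = 5 - 4 = 1.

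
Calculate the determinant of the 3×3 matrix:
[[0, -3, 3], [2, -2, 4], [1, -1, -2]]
-24

Expansion along first row:
det = 0·det([[-2,4],[-1,-2]]) - -3·det([[2,4],[1,-2]]) + 3·det([[2,-2],[1,-1]])
    = 0·(-2·-2 - 4·-1) - -3·(2·-2 - 4·1) + 3·(2·-1 - -2·1)
    = 0·8 - -3·-8 + 3·0
    = 0 + -24 + 0 = -24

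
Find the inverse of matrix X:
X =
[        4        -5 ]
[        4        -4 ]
det(X) = 4
X⁻¹ =
[       -1       5/4 ]
[       -1         1 ]

For a 2×2 matrix X = [[a, b], [c, d]] with det(X) ≠ 0, X⁻¹ = (1/det(X)) * [[d, -b], [-c, a]].
det(X) = (4)*(-4) - (-5)*(4) = -16 + 20 = 4.
X⁻¹ = (1/4) * [[-4, 5], [-4, 4]].
Dividing each entry by 4 and reducing:
X⁻¹ =
[       -1       5/4 ]
[       -1         1 ]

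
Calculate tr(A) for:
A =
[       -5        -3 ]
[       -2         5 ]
tr(A) = -5 + 5 = 0

The trace of a square matrix is the sum of its diagonal entries.
Diagonal entries of A: A[0][0] = -5, A[1][1] = 5.
tr(A) = -5 + 5 = 0.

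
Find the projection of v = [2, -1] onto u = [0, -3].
[0, -1]

The projection of v onto u is proj_u(v) = ((v·u) / (u·u)) · u.
v·u = (2)*(0) + (-1)*(-3) = 3.
u·u = (0)*(0) + (-3)*(-3) = 9.
coefficient = 3 / 9 = 1/3.
proj_u(v) = 1/3 · [0, -3] = [0, -1].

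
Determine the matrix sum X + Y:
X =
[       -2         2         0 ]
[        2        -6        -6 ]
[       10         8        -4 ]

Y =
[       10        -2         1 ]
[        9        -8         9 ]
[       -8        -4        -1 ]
X + Y =
[        8         0         1 ]
[       11       -14         3 ]
[        2         4        -5 ]

Matrix addition is elementwise: (X+Y)[i][j] = X[i][j] + Y[i][j].
  (X+Y)[0][0] = (-2) + (10) = 8
  (X+Y)[0][1] = (2) + (-2) = 0
  (X+Y)[0][2] = (0) + (1) = 1
  (X+Y)[1][0] = (2) + (9) = 11
  (X+Y)[1][1] = (-6) + (-8) = -14
  (X+Y)[1][2] = (-6) + (9) = 3
  (X+Y)[2][0] = (10) + (-8) = 2
  (X+Y)[2][1] = (8) + (-4) = 4
  (X+Y)[2][2] = (-4) + (-1) = -5
X + Y =
[        8         0         1 ]
[       11       -14         3 ]
[        2         4        -5 ]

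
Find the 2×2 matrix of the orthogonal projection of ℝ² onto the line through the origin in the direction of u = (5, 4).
[[25/41, 20/41], [20/41, 16/41]]

The orthogonal projection onto the line spanned by a nonzero vector u = (a, b) has matrix P = (u uᵀ) / (uᵀ u) = (1/(a² + b²)) · [[a², ab], [ab, b²]].
Here u = (5, 4), so a² + b² = 25 + 16 = 41.
P = (1/41) · [[25, 20], [20, 16]] = [[25/41, 20/41], [20/41, 16/41]].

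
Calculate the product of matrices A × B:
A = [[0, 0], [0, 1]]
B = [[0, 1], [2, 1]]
[[0, 0], [2, 1]]

Matrix multiplication:
C[0][0] = 0×0 + 0×2 = 0
C[0][1] = 0×1 + 0×1 = 0
C[1][0] = 0×0 + 1×2 = 2
C[1][1] = 0×1 + 1×1 = 1
Result: [[0, 0], [2, 1]]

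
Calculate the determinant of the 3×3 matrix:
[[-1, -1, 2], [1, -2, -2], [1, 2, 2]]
12

Expansion along first row:
det = -1·det([[-2,-2],[2,2]]) - -1·det([[1,-2],[1,2]]) + 2·det([[1,-2],[1,2]])
    = -1·(-2·2 - -2·2) - -1·(1·2 - -2·1) + 2·(1·2 - -2·1)
    = -1·0 - -1·4 + 2·4
    = 0 + 4 + 8 = 12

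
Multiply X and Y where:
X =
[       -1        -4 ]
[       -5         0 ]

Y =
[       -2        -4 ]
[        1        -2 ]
XY =
[       -2        12 ]
[       10        20 ]

Matrix multiplication: (XY)[i][j] = sum over k of X[i][k] * Y[k][j].
  (XY)[0][0] = (-1)*(-2) + (-4)*(1) = -2
  (XY)[0][1] = (-1)*(-4) + (-4)*(-2) = 12
  (XY)[1][0] = (-5)*(-2) + (0)*(1) = 10
  (XY)[1][1] = (-5)*(-4) + (0)*(-2) = 20
XY =
[       -2        12 ]
[       10        20 ]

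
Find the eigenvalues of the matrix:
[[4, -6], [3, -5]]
λ = -2 and λ = 1

Characteristic equation: det(A - λI) = 0
λ² - (trace)λ + (det) = 0
λ² - (-1)λ + (-2) = 0
λ² + 1λ - 2 = 0
Solving: λ = -2, 1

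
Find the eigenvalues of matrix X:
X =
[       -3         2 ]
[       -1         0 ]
λ = -2, -1

Solve det(X - λI) = 0. For a 2×2 matrix the characteristic equation is λ² - (trace)λ + det = 0.
trace(X) = a + d = -3 + 0 = -3.
det(X) = a*d - b*c = (-3)*(0) - (2)*(-1) = 0 + 2 = 2.
Characteristic equation: λ² - (-3)λ + (2) = 0.
Discriminant = (-3)² - 4*(2) = 9 - 8 = 1.
λ = (-3 ± √1) / 2 = (-3 ± 1) / 2 = -2, -1.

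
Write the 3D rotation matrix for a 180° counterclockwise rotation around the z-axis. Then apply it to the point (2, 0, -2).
R = [[-1, 0, 0], [0, -1, 0], [0, 0, 1]]; R·(2, 0, -2) = (-2, 0, -2)

Rotation matrix for 180° around z-axis:
cos(180°) = -1, sin(180°) = 0
R = [[-1, 0, 0], [0, -1, 0], [0, 0, 1]]
Apply to (2, 0, -2): R·[2, 0, -2]ᵀ = (-2, 0, -2)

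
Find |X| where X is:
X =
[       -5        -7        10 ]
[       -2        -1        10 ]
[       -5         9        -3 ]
det(X) = 597

Expand along row 0 (cofactor expansion): det(X) = a*(e*i - f*h) - b*(d*i - f*g) + c*(d*h - e*g), where the 3×3 is [[a, b, c], [d, e, f], [g, h, i]].
Minor M_00 = (-1)*(-3) - (10)*(9) = 3 - 90 = -87.
Minor M_01 = (-2)*(-3) - (10)*(-5) = 6 + 50 = 56.
Minor M_02 = (-2)*(9) - (-1)*(-5) = -18 - 5 = -23.
det(X) = (-5)*(-87) - (-7)*(56) + (10)*(-23) = 435 + 392 - 230 = 597.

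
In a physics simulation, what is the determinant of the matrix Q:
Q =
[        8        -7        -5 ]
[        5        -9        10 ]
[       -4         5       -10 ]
det(Q) = 305

Expand along row 0 (cofactor expansion): det(Q) = a*(e*i - f*h) - b*(d*i - f*g) + c*(d*h - e*g), where the 3×3 is [[a, b, c], [d, e, f], [g, h, i]].
Minor M_00 = (-9)*(-10) - (10)*(5) = 90 - 50 = 40.
Minor M_01 = (5)*(-10) - (10)*(-4) = -50 + 40 = -10.
Minor M_02 = (5)*(5) - (-9)*(-4) = 25 - 36 = -11.
det(Q) = (8)*(40) - (-7)*(-10) + (-5)*(-11) = 320 - 70 + 55 = 305.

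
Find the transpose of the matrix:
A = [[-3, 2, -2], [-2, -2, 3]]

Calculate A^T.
[[-3, -2], [2, -2], [-2, 3]]

The transpose sends entry (i,j) to (j,i); rows become columns.
Row 0 of A: [-3, 2, -2] -> column 0 of A^T.
Row 1 of A: [-2, -2, 3] -> column 1 of A^T.
A^T = [[-3, -2], [2, -2], [-2, 3]]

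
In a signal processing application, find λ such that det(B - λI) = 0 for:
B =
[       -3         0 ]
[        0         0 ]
λ = -3, 0

Solve det(B - λI) = 0. For a 2×2 matrix the characteristic equation is λ² - (trace)λ + det = 0.
trace(B) = a + d = -3 + 0 = -3.
det(B) = a*d - b*c = (-3)*(0) - (0)*(0) = 0 - 0 = 0.
Characteristic equation: λ² - (-3)λ + (0) = 0.
Discriminant = (-3)² - 4*(0) = 9 - 0 = 9.
λ = (-3 ± √9) / 2 = (-3 ± 3) / 2 = -3, 0.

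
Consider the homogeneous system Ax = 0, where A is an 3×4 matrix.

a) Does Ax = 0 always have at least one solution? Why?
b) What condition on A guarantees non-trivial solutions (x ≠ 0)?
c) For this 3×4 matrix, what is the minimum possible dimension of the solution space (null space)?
a) Yes, x = 0 is always a solution. b) When A has linearly dependent columns (rank < n). c) Minimum nullity = 1.

a) x = 0 satisfies A·0 = 0, so the zero vector is always a solution.
b) Non-trivial solutions exist iff the columns of A are linearly dependent, equivalently rank(A) < n (the number of columns).
c) By rank-nullity, rank(A) + nullity(A) = n = 4. Since A has only 3 rows, rank(A) ≤ 3, so nullity(A) ≥ 4 - 3 = 1.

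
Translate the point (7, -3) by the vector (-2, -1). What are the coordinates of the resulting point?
(5, -4)

Translation by (-2, -1):
x' = 7 + -2 = 5
y' = -3 + -1 = -4
Homogeneous matrix: [[1, 0, -2], [0, 1, -1], [0, 0, 1]]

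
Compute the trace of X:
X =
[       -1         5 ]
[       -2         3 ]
tr(X) = -1 + 3 = 2

The trace of a square matrix is the sum of its diagonal entries.
Diagonal entries of X: X[0][0] = -1, X[1][1] = 3.
tr(X) = -1 + 3 = 2.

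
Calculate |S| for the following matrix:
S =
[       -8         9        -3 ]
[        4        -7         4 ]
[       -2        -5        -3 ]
det(S) = -190

Expand along row 0 (cofactor expansion): det(S) = a*(e*i - f*h) - b*(d*i - f*g) + c*(d*h - e*g), where the 3×3 is [[a, b, c], [d, e, f], [g, h, i]].
Minor M_00 = (-7)*(-3) - (4)*(-5) = 21 + 20 = 41.
Minor M_01 = (4)*(-3) - (4)*(-2) = -12 + 8 = -4.
Minor M_02 = (4)*(-5) - (-7)*(-2) = -20 - 14 = -34.
det(S) = (-8)*(41) - (9)*(-4) + (-3)*(-34) = -328 + 36 + 102 = -190.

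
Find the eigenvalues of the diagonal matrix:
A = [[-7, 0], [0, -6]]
λ₁ = -7, λ₂ = -6

The characteristic polynomial of A is det(A - λI) = (-7 - λ)(-6 - λ) = 0.
The roots are λ = -7 and λ = -6, so the eigenvalues are the diagonal entries.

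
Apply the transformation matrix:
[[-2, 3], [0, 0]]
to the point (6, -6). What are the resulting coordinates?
(-30, 0)

Matrix multiplication:
[[-2, 3], [0, 0]] × [6, -6]ᵀ
= [-2×6 + 3×-6, 0×6 + 0×-6]ᵀ
= [-30.0000, 0.0000]ᵀ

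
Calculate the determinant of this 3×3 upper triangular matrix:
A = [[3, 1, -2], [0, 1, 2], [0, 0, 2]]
6

The determinant of a triangular matrix is the product of its diagonal entries (the off-diagonal entries above the diagonal do not affect it).
det(A) = (3) * (1) * (2) = 6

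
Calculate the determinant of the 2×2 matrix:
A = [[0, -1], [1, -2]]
1

For A = [[a, b], [c, d]], det(A) = a*d - b*c.
det(A) = (0)*(-2) - (-1)*(1) = 0 - -1 = 1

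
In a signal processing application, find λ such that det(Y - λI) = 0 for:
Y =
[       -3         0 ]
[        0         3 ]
λ = -3, 3

Solve det(Y - λI) = 0. For a 2×2 matrix the characteristic equation is λ² - (trace)λ + det = 0.
trace(Y) = a + d = -3 + 3 = 0.
det(Y) = a*d - b*c = (-3)*(3) - (0)*(0) = -9 - 0 = -9.
Characteristic equation: λ² - (0)λ + (-9) = 0.
Discriminant = (0)² - 4*(-9) = 0 + 36 = 36.
λ = (0 ± √36) / 2 = (0 ± 6) / 2 = -3, 3.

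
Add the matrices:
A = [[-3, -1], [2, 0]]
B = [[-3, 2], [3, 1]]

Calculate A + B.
[[-6, 1], [5, 1]]

Add corresponding elements:
(-3)+(-3)=-6
(-1)+(2)=1
(2)+(3)=5
(0)+(1)=1
A + B = [[-6, 1], [5, 1]]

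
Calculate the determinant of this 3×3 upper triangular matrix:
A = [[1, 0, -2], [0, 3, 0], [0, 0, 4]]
12

The determinant of a triangular matrix is the product of its diagonal entries (the off-diagonal entries above the diagonal do not affect it).
det(A) = (1) * (3) * (4) = 12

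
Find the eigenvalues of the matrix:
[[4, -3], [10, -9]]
λ = -6 and λ = 1

Characteristic equation: det(A - λI) = 0
λ² - (trace)λ + (det) = 0
λ² - (-5)λ + (-6) = 0
λ² + 5λ - 6 = 0
Solving: λ = -6, 1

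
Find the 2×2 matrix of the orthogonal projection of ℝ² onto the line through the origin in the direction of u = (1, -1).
[[1/2, -1/2], [-1/2, 1/2]]

The orthogonal projection onto the line spanned by a nonzero vector u = (a, b) has matrix P = (u uᵀ) / (uᵀ u) = (1/(a² + b²)) · [[a², ab], [ab, b²]].
Here u = (1, -1), so a² + b² = 1 + 1 = 2.
P = (1/2) · [[1, -1], [-1, 1]] = [[1/2, -1/2], [-1/2, 1/2]].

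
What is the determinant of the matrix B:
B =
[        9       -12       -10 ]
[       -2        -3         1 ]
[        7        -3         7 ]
det(B) = -684

Expand along row 0 (cofactor expansion): det(B) = a*(e*i - f*h) - b*(d*i - f*g) + c*(d*h - e*g), where the 3×3 is [[a, b, c], [d, e, f], [g, h, i]].
Minor M_00 = (-3)*(7) - (1)*(-3) = -21 + 3 = -18.
Minor M_01 = (-2)*(7) - (1)*(7) = -14 - 7 = -21.
Minor M_02 = (-2)*(-3) - (-3)*(7) = 6 + 21 = 27.
det(B) = (9)*(-18) - (-12)*(-21) + (-10)*(27) = -162 - 252 - 270 = -684.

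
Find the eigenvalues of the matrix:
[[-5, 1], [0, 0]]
λ = -5 and λ = 0

Characteristic equation: det(A - λI) = 0
λ² - (trace)λ + (det) = 0
λ² - (-5)λ + (0) = 0
λ² + 5λ + 0 = 0
Solving: λ = -5, 0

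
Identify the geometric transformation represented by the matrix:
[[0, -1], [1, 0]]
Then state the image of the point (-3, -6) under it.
rotation by 90° counterclockwise; image of (-3, -6) is (6, -3)

This matches the form [[cos θ, -sin θ], [sin θ, cos θ]] of a rotation matrix; reading off cos θ and sin θ gives the angle.
The matrix [[0, -1], [1, 0]] represents: rotation by 90° counterclockwise.
Applying it to (-3, -6): [0·-3 + -1·-6, 1·-3 + 0·-6] = (6, -3).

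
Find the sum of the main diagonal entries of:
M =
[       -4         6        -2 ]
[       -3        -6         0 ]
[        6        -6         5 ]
tr(M) = -4 - 6 + 5 = -5

The trace of a square matrix is the sum of its diagonal entries.
Diagonal entries of M: M[0][0] = -4, M[1][1] = -6, M[2][2] = 5.
tr(M) = -4 - 6 + 5 = -5.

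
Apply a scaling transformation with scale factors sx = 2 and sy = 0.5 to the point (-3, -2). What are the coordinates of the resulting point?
(-6, -1.0)

Scaling matrix:
[[2, 0], [0, 0.50]]
Result: (-3 × 2, -2 × 0.5) = (-6, -1.0)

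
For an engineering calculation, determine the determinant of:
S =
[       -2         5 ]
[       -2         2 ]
det(S) = 6

For a 2×2 matrix [[a, b], [c, d]], det = a*d - b*c.
det(S) = (-2)*(2) - (5)*(-2) = -4 + 10 = 6.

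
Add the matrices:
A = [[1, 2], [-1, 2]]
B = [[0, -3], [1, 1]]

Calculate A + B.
[[1, -1], [0, 3]]

Add corresponding elements:
(1)+(0)=1
(2)+(-3)=-1
(-1)+(1)=0
(2)+(1)=3
A + B = [[1, -1], [0, 3]]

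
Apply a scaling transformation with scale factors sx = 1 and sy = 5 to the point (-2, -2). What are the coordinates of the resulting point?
(-2, -10)

Scaling matrix:
[[1, 0], [0, 5]]
Result: (-2 × 1, -2 × 5) = (-2, -10)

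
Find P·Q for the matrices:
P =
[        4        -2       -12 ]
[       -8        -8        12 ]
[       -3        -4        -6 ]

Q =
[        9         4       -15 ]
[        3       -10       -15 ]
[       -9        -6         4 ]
PQ =
[      138       108       -78 ]
[     -204       -24       288 ]
[       15        64        81 ]

Matrix multiplication: (PQ)[i][j] = sum over k of P[i][k] * Q[k][j].
  (PQ)[0][0] = (4)*(9) + (-2)*(3) + (-12)*(-9) = 138
  (PQ)[0][1] = (4)*(4) + (-2)*(-10) + (-12)*(-6) = 108
  (PQ)[0][2] = (4)*(-15) + (-2)*(-15) + (-12)*(4) = -78
  (PQ)[1][0] = (-8)*(9) + (-8)*(3) + (12)*(-9) = -204
  (PQ)[1][1] = (-8)*(4) + (-8)*(-10) + (12)*(-6) = -24
  (PQ)[1][2] = (-8)*(-15) + (-8)*(-15) + (12)*(4) = 288
  (PQ)[2][0] = (-3)*(9) + (-4)*(3) + (-6)*(-9) = 15
  (PQ)[2][1] = (-3)*(4) + (-4)*(-10) + (-6)*(-6) = 64
  (PQ)[2][2] = (-3)*(-15) + (-4)*(-15) + (-6)*(4) = 81
PQ =
[      138       108       -78 ]
[     -204       -24       288 ]
[       15        64        81 ]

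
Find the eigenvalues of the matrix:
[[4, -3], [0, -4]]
λ = -4 and λ = 4

Characteristic equation: det(A - λI) = 0
λ² - (trace)λ + (det) = 0
λ² - (0)λ + (-16) = 0
λ² - 0λ - 16 = 0
Solving: λ = -4, 4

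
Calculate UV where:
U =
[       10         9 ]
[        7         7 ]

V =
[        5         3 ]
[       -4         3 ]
UV =
[       14        57 ]
[        7        42 ]

Matrix multiplication: (UV)[i][j] = sum over k of U[i][k] * V[k][j].
  (UV)[0][0] = (10)*(5) + (9)*(-4) = 14
  (UV)[0][1] = (10)*(3) + (9)*(3) = 57
  (UV)[1][0] = (7)*(5) + (7)*(-4) = 7
  (UV)[1][1] = (7)*(3) + (7)*(3) = 42
UV =
[       14        57 ]
[        7        42 ]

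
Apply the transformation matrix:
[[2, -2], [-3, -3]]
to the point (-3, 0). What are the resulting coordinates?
(-6, 9)

Matrix multiplication:
[[2, -2], [-3, -3]] × [-3, 0]ᵀ
= [2×-3 + -2×0, -3×-3 + -3×0]ᵀ
= [-6.0000, 9.0000]ᵀ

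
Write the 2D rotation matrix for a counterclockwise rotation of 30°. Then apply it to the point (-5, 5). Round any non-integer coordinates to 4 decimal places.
R = [[√3/2, -1/2], [1/2, √3/2]]; R·(-5, 5) = (-6.8301, 1.8301)

Rotation matrix formula: R(θ) = [[cos θ, -sin θ], [sin θ, cos θ]]
For θ = 30°:
cos(30°) = √3/2
sin(30°) = 1/2
R = [[√3/2, -1/2], [1/2, √3/2]]
Apply to (-5, 5): [√3/2·-5 + (-1/2)·5, 1/2·-5 + √3/2·5] = (-6.8301, 1.8301)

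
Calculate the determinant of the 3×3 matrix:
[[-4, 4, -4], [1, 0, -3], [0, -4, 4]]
48

Expansion along first row:
det = -4·det([[0,-3],[-4,4]]) - 4·det([[1,-3],[0,4]]) + -4·det([[1,0],[0,-4]])
    = -4·(0·4 - -3·-4) - 4·(1·4 - -3·0) + -4·(1·-4 - 0·0)
    = -4·-12 - 4·4 + -4·-4
    = 48 + -16 + 16 = 48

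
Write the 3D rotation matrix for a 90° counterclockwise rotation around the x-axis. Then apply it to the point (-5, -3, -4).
R = [[1, 0, 0], [0, 0, -1], [0, 1, 0]]; R·(-5, -3, -4) = (-5, 4, -3)

Rotation matrix for 90° around x-axis:
cos(90°) = 0, sin(90°) = 1
R = [[1, 0, 0], [0, 0, -1], [0, 1, 0]]
Apply to (-5, -3, -4): R·[-5, -3, -4]ᵀ = (-5, 4, -3)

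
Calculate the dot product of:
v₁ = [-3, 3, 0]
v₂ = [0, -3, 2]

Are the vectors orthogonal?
-9, No

The dot product is the sum of products of corresponding components.
v₁·v₂ = (-3)*(0) + (3)*(-3) + (0)*(2) = 0 - 9 + 0 = -9.
Two vectors are orthogonal iff their dot product is 0; here the dot product is -9, so the vectors are not orthogonal.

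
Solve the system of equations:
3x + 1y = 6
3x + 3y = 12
x = 1, y = 3

Use elimination (row reduction):
Equation 1: 3x + 1y = 6.
Equation 2: 3x + 3y = 12.
Multiply Eq1 by 3 and Eq2 by 3: 9x + 3y = 18;  9x + 9y = 36.
Subtract: (6)y = 18, so y = 3.
Back-substitute into Eq1: 3x + 1*(3) = 6, so x = 1.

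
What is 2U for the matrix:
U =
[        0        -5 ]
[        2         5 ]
2U =
[        0       -10 ]
[        4        10 ]

Scalar multiplication is elementwise: (2U)[i][j] = 2 * U[i][j].
  (2U)[0][0] = 2 * (0) = 0
  (2U)[0][1] = 2 * (-5) = -10
  (2U)[1][0] = 2 * (2) = 4
  (2U)[1][1] = 2 * (5) = 10
2U =
[        0       -10 ]
[        4        10 ]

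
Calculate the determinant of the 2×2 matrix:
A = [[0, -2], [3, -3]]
6

For A = [[a, b], [c, d]], det(A) = a*d - b*c.
det(A) = (0)*(-3) - (-2)*(3) = 0 - -6 = 6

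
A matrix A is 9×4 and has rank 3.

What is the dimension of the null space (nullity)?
1

The rank-nullity theorem for an m×n matrix states:
rank(A) + nullity(A) = n (the number of columns).
Here n = 4 and rank(A) = 3, so nullity(A) = 4 - 3 = 1.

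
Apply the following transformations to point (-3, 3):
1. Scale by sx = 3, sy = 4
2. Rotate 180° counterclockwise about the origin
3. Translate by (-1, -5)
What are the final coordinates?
(8, -17)

Step 1: Scale → (-9, 12)
Step 2: Rotate 180° → (9, -12)
Step 3: Translate → (8, -17)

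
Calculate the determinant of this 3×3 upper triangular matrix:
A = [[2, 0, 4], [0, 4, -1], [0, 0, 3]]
24

The determinant of a triangular matrix is the product of its diagonal entries (the off-diagonal entries above the diagonal do not affect it).
det(A) = (2) * (4) * (3) = 24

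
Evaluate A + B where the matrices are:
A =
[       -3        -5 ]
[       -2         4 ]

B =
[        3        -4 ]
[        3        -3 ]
A + B =
[        0        -9 ]
[        1         1 ]

Matrix addition is elementwise: (A+B)[i][j] = A[i][j] + B[i][j].
  (A+B)[0][0] = (-3) + (3) = 0
  (A+B)[0][1] = (-5) + (-4) = -9
  (A+B)[1][0] = (-2) + (3) = 1
  (A+B)[1][1] = (4) + (-3) = 1
A + B =
[        0        -9 ]
[        1         1 ]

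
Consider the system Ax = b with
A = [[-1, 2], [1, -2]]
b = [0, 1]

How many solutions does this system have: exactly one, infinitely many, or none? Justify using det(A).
No solution

det(A) = (-1)*(-2) - (2)*(1) = 0, so A is singular.
The column space of A is span(column 1) = span([-1, 1]).
b = [0, 1] is not a scalar multiple of column 1, so b ∉ column space and the system is inconsistent — no solution.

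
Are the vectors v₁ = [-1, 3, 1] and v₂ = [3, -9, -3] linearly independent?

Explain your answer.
No, linearly dependent (v₂ = -3·v₁)

Check whether there is a scalar k with v₂ = k·v₁.
Comparing components, k = -3 satisfies -3·[-1, 3, 1] = [3, -9, -3].
Since v₂ is a scalar multiple of v₁, the two vectors are linearly dependent.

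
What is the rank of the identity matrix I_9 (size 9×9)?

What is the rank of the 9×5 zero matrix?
rank(I_9) = 9, rank(0) = 0

The identity I_9 has 9 columns that are the standard basis vectors e_1, …, e_9. These are linearly independent, so all 9 columns are pivots and rank(I_9) = 9.
The 9×5 zero matrix has every entry zero, so every row is the zero row and there are no pivots; rank(0) = 0.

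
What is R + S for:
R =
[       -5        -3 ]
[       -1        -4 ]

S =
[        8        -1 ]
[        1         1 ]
R + S =
[        3        -4 ]
[        0        -3 ]

Matrix addition is elementwise: (R+S)[i][j] = R[i][j] + S[i][j].
  (R+S)[0][0] = (-5) + (8) = 3
  (R+S)[0][1] = (-3) + (-1) = -4
  (R+S)[1][0] = (-1) + (1) = 0
  (R+S)[1][1] = (-4) + (1) = -3
R + S =
[        3        -4 ]
[        0        -3 ]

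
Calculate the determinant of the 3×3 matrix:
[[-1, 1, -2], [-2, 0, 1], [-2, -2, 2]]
-8

Expansion along first row:
det = -1·det([[0,1],[-2,2]]) - 1·det([[-2,1],[-2,2]]) + -2·det([[-2,0],[-2,-2]])
    = -1·(0·2 - 1·-2) - 1·(-2·2 - 1·-2) + -2·(-2·-2 - 0·-2)
    = -1·2 - 1·-2 + -2·4
    = -2 + 2 + -8 = -8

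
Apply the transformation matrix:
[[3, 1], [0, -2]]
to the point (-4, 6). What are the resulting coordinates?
(-6, -12)

Matrix multiplication:
[[3, 1], [0, -2]] × [-4, 6]ᵀ
= [3×-4 + 1×6, 0×-4 + -2×6]ᵀ
= [-6.0000, -12.0000]ᵀ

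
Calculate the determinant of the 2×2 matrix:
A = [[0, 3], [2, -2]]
-6

For A = [[a, b], [c, d]], det(A) = a*d - b*c.
det(A) = (0)*(-2) - (3)*(2) = 0 - 6 = -6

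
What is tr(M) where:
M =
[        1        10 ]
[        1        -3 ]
tr(M) = 1 - 3 = -2

The trace of a square matrix is the sum of its diagonal entries.
Diagonal entries of M: M[0][0] = 1, M[1][1] = -3.
tr(M) = 1 - 3 = -2.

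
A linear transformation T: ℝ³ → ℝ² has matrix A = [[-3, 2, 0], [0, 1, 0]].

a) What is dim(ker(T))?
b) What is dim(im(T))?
dim(ker) = 1, dim(im) = 2

The two rows are not scalar multiples of one another (no single k satisfies row 2 = k × row 1), so they are linearly independent.
Thus rank(A) = 2.
dim(im(T)) = rank(A) = 2.
By the rank-nullity theorem applied to T: ℝ³ → ℝ², rank(A) + nullity(A) = 3 (the domain dimension), so dim(ker(T)) = 3 - 2 = 1.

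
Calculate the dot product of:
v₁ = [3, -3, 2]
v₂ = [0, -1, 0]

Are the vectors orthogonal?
3, No

The dot product is the sum of products of corresponding components.
v₁·v₂ = (3)*(0) + (-3)*(-1) + (2)*(0) = 0 + 3 + 0 = 3.
Two vectors are orthogonal iff their dot product is 0; here the dot product is 3, so the vectors are not orthogonal.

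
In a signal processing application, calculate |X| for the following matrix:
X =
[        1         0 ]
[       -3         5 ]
det(X) = 5

For a 2×2 matrix [[a, b], [c, d]], det = a*d - b*c.
det(X) = (1)*(5) - (0)*(-3) = 5 - 0 = 5.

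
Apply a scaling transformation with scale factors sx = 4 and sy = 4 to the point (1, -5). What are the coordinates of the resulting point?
(4, -20)

Scaling matrix:
[[4, 0], [0, 4]]
Result: (1 × 4, -5 × 4) = (4, -20)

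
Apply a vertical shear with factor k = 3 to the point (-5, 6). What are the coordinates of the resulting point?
(-5, -9)

Shear matrix for vertical shear with factor k = 3:
[[1, 0], [3, 1]]
Result: (-5, 6) → (-5, -9)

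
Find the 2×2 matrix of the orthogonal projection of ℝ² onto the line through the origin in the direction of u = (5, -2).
[[25/29, -10/29], [-10/29, 4/29]]

The orthogonal projection onto the line spanned by a nonzero vector u = (a, b) has matrix P = (u uᵀ) / (uᵀ u) = (1/(a² + b²)) · [[a², ab], [ab, b²]].
Here u = (5, -2), so a² + b² = 25 + 4 = 29.
P = (1/29) · [[25, -10], [-10, 4]] = [[25/29, -10/29], [-10/29, 4/29]].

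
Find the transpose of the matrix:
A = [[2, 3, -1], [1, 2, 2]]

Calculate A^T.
[[2, 1], [3, 2], [-1, 2]]

The transpose sends entry (i,j) to (j,i); rows become columns.
Row 0 of A: [2, 3, -1] -> column 0 of A^T.
Row 1 of A: [1, 2, 2] -> column 1 of A^T.
A^T = [[2, 1], [3, 2], [-1, 2]]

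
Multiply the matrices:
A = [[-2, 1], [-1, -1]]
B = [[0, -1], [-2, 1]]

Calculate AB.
[[-2, 3], [2, 0]]

Each entry (i,j) of AB = sum over k of A[i][k]*B[k][j].
(AB)[0][0] = (-2)*(0) + (1)*(-2) = -2
(AB)[0][1] = (-2)*(-1) + (1)*(1) = 3
(AB)[1][0] = (-1)*(0) + (-1)*(-2) = 2
(AB)[1][1] = (-1)*(-1) + (-1)*(1) = 0
AB = [[-2, 3], [2, 0]]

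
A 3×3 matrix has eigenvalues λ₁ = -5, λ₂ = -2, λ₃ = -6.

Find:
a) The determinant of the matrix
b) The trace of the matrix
det = -60, trace = -13

Two standard eigenvalue identities:
- det(A) equals the product of the eigenvalues (counted with multiplicity).
- trace(A) equals the sum of the eigenvalues.
det(A) = (-5)*(-2)*(-6) = -60.
trace(A) = -5 - 2 - 6 = -13.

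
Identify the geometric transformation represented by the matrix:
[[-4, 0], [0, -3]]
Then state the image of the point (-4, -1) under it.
non-uniform scaling by (-4, -3); image of (-4, -1) is (16, 3)

This is diagonal with distinct entries, so it scales the x-axis by -4 and the y-axis by -3.
The matrix [[-4, 0], [0, -3]] represents: non-uniform scaling by (-4, -3).
Applying it to (-4, -1): [-4·-4 + 0·-1, 0·-4 + -3·-1] = (16, 3).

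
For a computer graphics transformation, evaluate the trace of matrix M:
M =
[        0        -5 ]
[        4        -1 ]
tr(M) = 0 - 1 = -1

The trace of a square matrix is the sum of its diagonal entries.
Diagonal entries of M: M[0][0] = 0, M[1][1] = -1.
tr(M) = 0 - 1 = -1.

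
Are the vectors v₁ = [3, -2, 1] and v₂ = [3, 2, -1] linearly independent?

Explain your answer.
Yes, linearly independent

Two vectors are linearly dependent iff one is a scalar multiple of the other.
No single scalar k satisfies v₂ = k·v₁ (the ratios of corresponding entries disagree), so v₁ and v₂ are linearly independent.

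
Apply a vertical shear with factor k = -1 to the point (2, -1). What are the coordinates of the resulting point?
(2, -3)

Shear matrix for vertical shear with factor k = -1:
[[1, 0], [-1, 1]]
Result: (2, -1) → (2, -3)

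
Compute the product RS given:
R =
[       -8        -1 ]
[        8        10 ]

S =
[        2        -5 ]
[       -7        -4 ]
RS =
[       -9        44 ]
[      -54       -80 ]

Matrix multiplication: (RS)[i][j] = sum over k of R[i][k] * S[k][j].
  (RS)[0][0] = (-8)*(2) + (-1)*(-7) = -9
  (RS)[0][1] = (-8)*(-5) + (-1)*(-4) = 44
  (RS)[1][0] = (8)*(2) + (10)*(-7) = -54
  (RS)[1][1] = (8)*(-5) + (10)*(-4) = -80
RS =
[       -9        44 ]
[      -54       -80 ]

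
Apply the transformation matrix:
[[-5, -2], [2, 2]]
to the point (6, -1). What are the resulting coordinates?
(-28, 10)

Matrix multiplication:
[[-5, -2], [2, 2]] × [6, -1]ᵀ
= [-5×6 + -2×-1, 2×6 + 2×-1]ᵀ
= [-28.0000, 10.0000]ᵀ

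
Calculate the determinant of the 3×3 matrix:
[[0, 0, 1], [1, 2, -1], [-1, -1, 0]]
1

Expansion along first row:
det = 0·det([[2,-1],[-1,0]]) - 0·det([[1,-1],[-1,0]]) + 1·det([[1,2],[-1,-1]])
    = 0·(2·0 - -1·-1) - 0·(1·0 - -1·-1) + 1·(1·-1 - 2·-1)
    = 0·-1 - 0·-1 + 1·1
    = 0 + 0 + 1 = 1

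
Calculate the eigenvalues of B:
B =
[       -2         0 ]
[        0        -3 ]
λ = -3, -2

Solve det(B - λI) = 0. For a 2×2 matrix the characteristic equation is λ² - (trace)λ + det = 0.
trace(B) = a + d = -2 - 3 = -5.
det(B) = a*d - b*c = (-2)*(-3) - (0)*(0) = 6 - 0 = 6.
Characteristic equation: λ² - (-5)λ + (6) = 0.
Discriminant = (-5)² - 4*(6) = 25 - 24 = 1.
λ = (-5 ± √1) / 2 = (-5 ± 1) / 2 = -3, -2.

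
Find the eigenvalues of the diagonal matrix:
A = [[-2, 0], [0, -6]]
λ₁ = -2, λ₂ = -6

The characteristic polynomial of A is det(A - λI) = (-2 - λ)(-6 - λ) = 0.
The roots are λ = -2 and λ = -6, so the eigenvalues are the diagonal entries.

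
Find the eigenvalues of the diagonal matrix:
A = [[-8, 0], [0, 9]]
λ₁ = -8, λ₂ = 9

The characteristic polynomial of A is det(A - λI) = (-8 - λ)(9 - λ) = 0.
The roots are λ = -8 and λ = 9, so the eigenvalues are the diagonal entries.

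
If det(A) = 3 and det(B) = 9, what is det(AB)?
27

Use the multiplicative property of determinants: det(AB) = det(A)*det(B).
det(AB) = (3)*(9) = 27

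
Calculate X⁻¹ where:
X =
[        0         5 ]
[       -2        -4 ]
det(X) = 10
X⁻¹ =
[     -2/5      -1/2 ]
[      1/5         0 ]

For a 2×2 matrix X = [[a, b], [c, d]] with det(X) ≠ 0, X⁻¹ = (1/det(X)) * [[d, -b], [-c, a]].
det(X) = (0)*(-4) - (5)*(-2) = 0 + 10 = 10.
X⁻¹ = (1/10) * [[-4, -5], [2, 0]].
Dividing each entry by 10 and reducing:
X⁻¹ =
[     -2/5      -1/2 ]
[      1/5         0 ]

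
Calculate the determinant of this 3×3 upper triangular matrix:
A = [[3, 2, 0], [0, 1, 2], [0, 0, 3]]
9

The determinant of a triangular matrix is the product of its diagonal entries (the off-diagonal entries above the diagonal do not affect it).
det(A) = (3) * (1) * (3) = 9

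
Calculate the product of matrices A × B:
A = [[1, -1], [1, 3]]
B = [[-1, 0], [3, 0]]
[[-4, 0], [8, 0]]

Matrix multiplication:
C[0][0] = 1×-1 + -1×3 = -4
C[0][1] = 1×0 + -1×0 = 0
C[1][0] = 1×-1 + 3×3 = 8
C[1][1] = 1×0 + 3×0 = 0
Result: [[-4, 0], [8, 0]]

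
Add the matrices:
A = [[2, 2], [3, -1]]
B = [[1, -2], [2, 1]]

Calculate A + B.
[[3, 0], [5, 0]]

Add corresponding elements:
(2)+(1)=3
(2)+(-2)=0
(3)+(2)=5
(-1)+(1)=0
A + B = [[3, 0], [5, 0]]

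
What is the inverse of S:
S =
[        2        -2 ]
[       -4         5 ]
det(S) = 2
S⁻¹ =
[      5/2         1 ]
[        2         1 ]

For a 2×2 matrix S = [[a, b], [c, d]] with det(S) ≠ 0, S⁻¹ = (1/det(S)) * [[d, -b], [-c, a]].
det(S) = (2)*(5) - (-2)*(-4) = 10 - 8 = 2.
S⁻¹ = (1/2) * [[5, 2], [4, 2]].
Dividing each entry by 2 and reducing:
S⁻¹ =
[      5/2         1 ]
[        2         1 ]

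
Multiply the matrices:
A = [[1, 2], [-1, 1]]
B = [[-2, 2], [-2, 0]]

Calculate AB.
[[-6, 2], [0, -2]]

Each entry (i,j) of AB = sum over k of A[i][k]*B[k][j].
(AB)[0][0] = (1)*(-2) + (2)*(-2) = -6
(AB)[0][1] = (1)*(2) + (2)*(0) = 2
(AB)[1][0] = (-1)*(-2) + (1)*(-2) = 0
(AB)[1][1] = (-1)*(2) + (1)*(0) = -2
AB = [[-6, 2], [0, -2]]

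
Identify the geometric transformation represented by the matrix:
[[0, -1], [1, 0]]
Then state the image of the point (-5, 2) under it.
rotation by 90° counterclockwise; image of (-5, 2) is (-2, -5)

This matches the form [[cos θ, -sin θ], [sin θ, cos θ]] of a rotation matrix; reading off cos θ and sin θ gives the angle.
The matrix [[0, -1], [1, 0]] represents: rotation by 90° counterclockwise.
Applying it to (-5, 2): [0·-5 + -1·2, 1·-5 + 0·2] = (-2, -5).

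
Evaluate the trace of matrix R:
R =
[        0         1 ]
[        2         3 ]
tr(R) = 0 + 3 = 3

The trace of a square matrix is the sum of its diagonal entries.
Diagonal entries of R: R[0][0] = 0, R[1][1] = 3.
tr(R) = 0 + 3 = 3.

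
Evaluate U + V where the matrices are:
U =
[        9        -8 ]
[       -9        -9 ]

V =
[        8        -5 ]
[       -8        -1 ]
U + V =
[       17       -13 ]
[      -17       -10 ]

Matrix addition is elementwise: (U+V)[i][j] = U[i][j] + V[i][j].
  (U+V)[0][0] = (9) + (8) = 17
  (U+V)[0][1] = (-8) + (-5) = -13
  (U+V)[1][0] = (-9) + (-8) = -17
  (U+V)[1][1] = (-9) + (-1) = -10
U + V =
[       17       -13 ]
[      -17       -10 ]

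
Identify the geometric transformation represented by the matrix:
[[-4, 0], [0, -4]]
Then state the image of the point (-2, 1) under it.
uniform scaling by factor -4; image of (-2, 1) is (8, -4)

This is a diagonal matrix with equal entries -4, so it scales both axes by the same factor -4.
The matrix [[-4, 0], [0, -4]] represents: uniform scaling by factor -4.
Applying it to (-2, 1): [-4·-2 + 0·1, 0·-2 + -4·1] = (8, -4).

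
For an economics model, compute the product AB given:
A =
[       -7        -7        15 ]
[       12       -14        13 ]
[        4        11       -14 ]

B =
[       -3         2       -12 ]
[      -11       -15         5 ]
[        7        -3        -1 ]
AB =
[      203        46        34 ]
[      209       195      -227 ]
[     -231      -115        21 ]

Matrix multiplication: (AB)[i][j] = sum over k of A[i][k] * B[k][j].
  (AB)[0][0] = (-7)*(-3) + (-7)*(-11) + (15)*(7) = 203
  (AB)[0][1] = (-7)*(2) + (-7)*(-15) + (15)*(-3) = 46
  (AB)[0][2] = (-7)*(-12) + (-7)*(5) + (15)*(-1) = 34
  (AB)[1][0] = (12)*(-3) + (-14)*(-11) + (13)*(7) = 209
  (AB)[1][1] = (12)*(2) + (-14)*(-15) + (13)*(-3) = 195
  (AB)[1][2] = (12)*(-12) + (-14)*(5) + (13)*(-1) = -227
  (AB)[2][0] = (4)*(-3) + (11)*(-11) + (-14)*(7) = -231
  (AB)[2][1] = (4)*(2) + (11)*(-15) + (-14)*(-3) = -115
  (AB)[2][2] = (4)*(-12) + (11)*(5) + (-14)*(-1) = 21
AB =
[      203        46        34 ]
[      209       195      -227 ]
[     -231      -115        21 ]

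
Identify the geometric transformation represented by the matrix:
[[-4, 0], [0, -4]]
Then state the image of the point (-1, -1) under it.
uniform scaling by factor -4; image of (-1, -1) is (4, 4)

This is a diagonal matrix with equal entries -4, so it scales both axes by the same factor -4.
The matrix [[-4, 0], [0, -4]] represents: uniform scaling by factor -4.
Applying it to (-1, -1): [-4·-1 + 0·-1, 0·-1 + -4·-1] = (4, 4).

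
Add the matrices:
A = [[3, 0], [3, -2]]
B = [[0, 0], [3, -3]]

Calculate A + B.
[[3, 0], [6, -5]]

Add corresponding elements:
(3)+(0)=3
(0)+(0)=0
(3)+(3)=6
(-2)+(-3)=-5
A + B = [[3, 0], [6, -5]]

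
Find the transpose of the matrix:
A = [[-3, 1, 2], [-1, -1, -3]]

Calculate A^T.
[[-3, -1], [1, -1], [2, -3]]

The transpose sends entry (i,j) to (j,i); rows become columns.
Row 0 of A: [-3, 1, 2] -> column 0 of A^T.
Row 1 of A: [-1, -1, -3] -> column 1 of A^T.
A^T = [[-3, -1], [1, -1], [2, -3]]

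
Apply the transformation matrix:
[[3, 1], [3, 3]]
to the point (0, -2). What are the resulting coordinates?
(-2, -6)

Matrix multiplication:
[[3, 1], [3, 3]] × [0, -2]ᵀ
= [3×0 + 1×-2, 3×0 + 3×-2]ᵀ
= [-2.0000, -6.0000]ᵀ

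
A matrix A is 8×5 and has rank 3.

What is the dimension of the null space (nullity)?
2

The rank-nullity theorem for an m×n matrix states:
rank(A) + nullity(A) = n (the number of columns).
Here n = 5 and rank(A) = 3, so nullity(A) = 5 - 3 = 2.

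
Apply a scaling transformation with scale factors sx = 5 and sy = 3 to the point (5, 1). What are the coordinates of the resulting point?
(25, 3)

Scaling matrix:
[[5, 0], [0, 3]]
Result: (5 × 5, 1 × 3) = (25, 3)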